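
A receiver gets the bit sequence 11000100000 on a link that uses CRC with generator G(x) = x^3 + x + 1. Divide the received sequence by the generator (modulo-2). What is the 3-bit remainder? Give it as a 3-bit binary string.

Modulo-2 division of 11000100000 by 1011:
  pos 0: 1100 XOR 1011 = 0111
  pos 1: 1110 XOR 1011 = 0101
  pos 2: 1011 XOR 1011 = 0000
Remainder = 000 (zero — the frame passes the CRC check).

000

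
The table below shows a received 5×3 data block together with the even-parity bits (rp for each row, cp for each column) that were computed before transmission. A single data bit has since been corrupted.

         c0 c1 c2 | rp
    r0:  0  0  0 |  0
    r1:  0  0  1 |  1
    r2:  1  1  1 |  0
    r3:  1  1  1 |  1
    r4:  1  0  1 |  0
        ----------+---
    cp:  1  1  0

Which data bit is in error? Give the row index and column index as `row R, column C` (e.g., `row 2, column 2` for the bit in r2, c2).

Recompute each row's even parity and compare to rp:
  r0: data parity 0, sent rp 0 → ok
  r1: data parity 1, sent rp 1 → ok
  r2: data parity 1, sent rp 0 → mismatch
  r3: data parity 1, sent rp 1 → ok
  r4: data parity 0, sent rp 0 → ok
Recompute each column's even parity and compare to cp:
  c0: data parity 1, sent cp 1 → ok
  c1: data parity 0, sent cp 1 → mismatch
  c2: data parity 0, sent cp 0 → ok
Exactly one row (r2) and one column (c1) fail → the flipped bit is at their intersection.

row 2, column 1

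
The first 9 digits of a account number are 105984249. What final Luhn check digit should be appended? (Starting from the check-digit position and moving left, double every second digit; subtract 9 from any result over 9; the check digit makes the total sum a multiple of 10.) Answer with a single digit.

Partial digits right→left: 9 4 2 4 8 9 5 0 1
Double every second digit counting from the check-digit position (so the 1st, 3rd, 5th, ... of the partial from the right).
  doubled (with −9 where >9): 9 4 7 1 2 → sum 23
  kept as-is: 4 4 9 0 → sum 17
Total = 23 + 17 = 40.
Check digit = (10 − (40 mod 10)) mod 10 = 0.

0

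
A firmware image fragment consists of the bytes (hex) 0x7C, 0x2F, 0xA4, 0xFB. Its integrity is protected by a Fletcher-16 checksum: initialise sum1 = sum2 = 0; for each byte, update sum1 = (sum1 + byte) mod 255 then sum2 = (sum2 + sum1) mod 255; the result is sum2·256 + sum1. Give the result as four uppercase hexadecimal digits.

C44C

Running sums (mod 255):
  after byte 0 (0x7C): sum1=124, sum2=124
  after byte 1 (0x2F): sum1=171, sum2=40
  after byte 2 (0xA4): sum1=80, sum2=120
  after byte 3 (0xFB): sum1=76, sum2=196
Checksum = sum2·256 + sum1 = 196·256 + 76 = 50252 = 0xC44C.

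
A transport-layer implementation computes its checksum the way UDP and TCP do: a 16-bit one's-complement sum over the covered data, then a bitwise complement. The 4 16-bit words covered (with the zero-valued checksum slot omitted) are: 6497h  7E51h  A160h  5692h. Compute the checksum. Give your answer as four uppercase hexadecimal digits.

One's-complement addition (fold any carry out of bit 15 back into bit 0):
  0x6497 + 0x7E51 = 0x0E2E8
  0xE2E8 + 0xA160 = 0x18448 → wrap carry → 0x8449
  0x8449 + 0x5692 = 0x0DADB
One's-complement sum = 0xDADB.
Checksum = ~0xDADB & 0xFFFF = 0x2524.

2524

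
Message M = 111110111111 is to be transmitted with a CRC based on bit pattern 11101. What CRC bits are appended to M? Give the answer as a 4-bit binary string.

0100

Append 4 zeros: 1111101111110000. Divide by 11101 (XOR where the leading bit is 1):
  pos 0: 11111 XOR 11101 = 00010
  pos 3: 10011 XOR 11101 = 01110
  pos 4: 11101 XOR 11101 = 00000
  pos 9: 11100 XOR 11101 = 00001
Remainder (last 4 bits) = 0100. This is the CRC / FCS.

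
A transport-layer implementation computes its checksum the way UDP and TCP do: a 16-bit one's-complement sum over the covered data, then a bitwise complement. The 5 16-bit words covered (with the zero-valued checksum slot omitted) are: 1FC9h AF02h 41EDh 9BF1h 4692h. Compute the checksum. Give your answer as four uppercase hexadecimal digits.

One's-complement addition (fold any carry out of bit 15 back into bit 0):
  0x1FC9 + 0xAF02 = 0x0CECB
  0xCECB + 0x41ED = 0x110B8 → wrap carry → 0x10B9
  0x10B9 + 0x9BF1 = 0x0ACAA
  0xACAA + 0x4692 = 0x0F33C
One's-complement sum = 0xF33C.
Checksum = ~0xF33C & 0xFFFF = 0x0CC3.

0CC3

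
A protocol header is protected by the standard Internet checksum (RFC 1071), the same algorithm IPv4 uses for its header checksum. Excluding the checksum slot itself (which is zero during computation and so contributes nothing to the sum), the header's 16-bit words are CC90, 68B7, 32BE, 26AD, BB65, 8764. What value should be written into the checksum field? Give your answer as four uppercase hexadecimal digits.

2E82

One's-complement addition (fold any carry out of bit 15 back into bit 0):
  0xCC90 + 0x68B7 = 0x13547 → wrap carry → 0x3548
  0x3548 + 0x32BE = 0x06806
  0x6806 + 0x26AD = 0x08EB3
  0x8EB3 + 0xBB65 = 0x14A18 → wrap carry → 0x4A19
  0x4A19 + 0x8764 = 0x0D17D
One's-complement sum = 0xD17D.
Checksum = ~0xD17D & 0xFFFF = 0x2E82.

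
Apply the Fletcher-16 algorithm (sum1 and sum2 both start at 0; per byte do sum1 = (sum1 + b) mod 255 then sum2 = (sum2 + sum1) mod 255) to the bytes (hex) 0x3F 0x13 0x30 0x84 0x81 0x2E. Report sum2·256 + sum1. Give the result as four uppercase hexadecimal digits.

Running sums (mod 255):
  after byte 0 (0x3F): sum1=63, sum2=63
  after byte 1 (0x13): sum1=82, sum2=145
  after byte 2 (0x30): sum1=130, sum2=20
  after byte 3 (0x84): sum1=7, sum2=27
  after byte 4 (0x81): sum1=136, sum2=163
  after byte 5 (0x2E): sum1=182, sum2=90
Checksum = sum2·256 + sum1 = 90·256 + 182 = 23222 = 0x5AB6.

5AB6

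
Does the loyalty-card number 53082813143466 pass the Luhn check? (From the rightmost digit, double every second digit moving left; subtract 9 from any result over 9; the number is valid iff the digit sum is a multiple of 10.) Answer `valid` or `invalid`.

From the right, keep odd positions and double even positions (subtract 9 from any doubled value over 9):
  doubled (positions 2,4,...): 3 6 2 2 4 0 1 → sum 18
  kept (positions 1,3,...): 6 4 4 3 8 8 3 → sum 36
Total = 54.
54 mod 10 = 4, so the number is invalid.

invalid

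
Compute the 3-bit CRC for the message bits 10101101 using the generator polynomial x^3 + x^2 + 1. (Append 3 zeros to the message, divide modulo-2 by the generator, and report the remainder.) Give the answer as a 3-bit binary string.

111

Append 3 zeros: 10101101000. Divide by 1101 (XOR where the leading bit is 1):
  pos 0: 1010 XOR 1101 = 0111
  pos 1: 1111 XOR 1101 = 0010
  pos 3: 1010 XOR 1101 = 0111
  pos 4: 1111 XOR 1101 = 0010
  pos 6: 1000 XOR 1101 = 0101
  pos 7: 1010 XOR 1101 = 0111
Remainder (last 3 bits) = 111. This is the CRC / FCS.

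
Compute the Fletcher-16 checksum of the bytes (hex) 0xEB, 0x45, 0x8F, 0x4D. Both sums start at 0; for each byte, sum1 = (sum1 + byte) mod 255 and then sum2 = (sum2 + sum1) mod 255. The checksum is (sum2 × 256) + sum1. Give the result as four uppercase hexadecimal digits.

Running sums (mod 255):
  after byte 0 (0xEB): sum1=235, sum2=235
  after byte 1 (0x45): sum1=49, sum2=29
  after byte 2 (0x8F): sum1=192, sum2=221
  after byte 3 (0x4D): sum1=14, sum2=235
Checksum = sum2·256 + sum1 = 235·256 + 14 = 60174 = 0xEB0E.

EB0E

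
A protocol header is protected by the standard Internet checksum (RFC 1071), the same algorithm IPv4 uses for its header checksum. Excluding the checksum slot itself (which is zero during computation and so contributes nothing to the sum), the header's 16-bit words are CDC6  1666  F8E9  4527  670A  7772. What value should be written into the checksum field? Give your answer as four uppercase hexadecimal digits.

One's-complement addition (fold any carry out of bit 15 back into bit 0):
  0xCDC6 + 0x1666 = 0x0E42C
  0xE42C + 0xF8E9 = 0x1DD15 → wrap carry → 0xDD16
  0xDD16 + 0x4527 = 0x1223D → wrap carry → 0x223E
  0x223E + 0x670A = 0x08948
  0x8948 + 0x7772 = 0x100BA → wrap carry → 0x00BB
One's-complement sum = 0x00BB.
Checksum = ~0x00BB & 0xFFFF = 0xFF44.

FF44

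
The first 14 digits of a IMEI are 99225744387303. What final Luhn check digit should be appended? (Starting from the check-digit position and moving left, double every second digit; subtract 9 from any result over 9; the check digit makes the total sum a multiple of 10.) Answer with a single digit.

5

Partial digits right→left: 3 0 3 7 8 3 4 4 7 5 2 2 9 9
Double every second digit counting from the check-digit position (so the 1st, 3rd, 5th, ... of the partial from the right).
  doubled (with −9 where >9): 6 6 7 8 5 4 9 → sum 45
  kept as-is: 0 7 3 4 5 2 9 → sum 30
Total = 45 + 30 = 75.
Check digit = (10 − (75 mod 10)) mod 10 = 5.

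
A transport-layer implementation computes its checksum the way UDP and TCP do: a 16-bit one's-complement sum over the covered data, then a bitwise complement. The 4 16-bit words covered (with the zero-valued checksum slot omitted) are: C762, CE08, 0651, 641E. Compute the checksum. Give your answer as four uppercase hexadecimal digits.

0025

One's-complement addition (fold any carry out of bit 15 back into bit 0):
  0xC762 + 0xCE08 = 0x1956A → wrap carry → 0x956B
  0x956B + 0x0651 = 0x09BBC
  0x9BBC + 0x641E = 0x0FFDA
One's-complement sum = 0xFFDA.
Checksum = ~0xFFDA & 0xFFFF = 0x0025.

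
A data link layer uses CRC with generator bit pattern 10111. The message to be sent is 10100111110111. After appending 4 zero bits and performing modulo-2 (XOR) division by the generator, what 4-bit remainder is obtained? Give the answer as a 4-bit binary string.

1111

Append 4 zeros: 101001111101110000. Divide by 10111 (XOR where the leading bit is 1):
  pos 0: 10100 XOR 10111 = 00011
  pos 3: 11111 XOR 10111 = 01000
  pos 4: 10001 XOR 10111 = 00110
  pos 6: 11010 XOR 10111 = 01101
  pos 7: 11011 XOR 10111 = 01100
  pos 8: 11001 XOR 10111 = 01110
  pos 9: 11101 XOR 10111 = 01010
  pos 10: 10100 XOR 10111 = 00011
  pos 13: 11000 XOR 10111 = 01111
Remainder (last 4 bits) = 1111. This is the CRC / FCS.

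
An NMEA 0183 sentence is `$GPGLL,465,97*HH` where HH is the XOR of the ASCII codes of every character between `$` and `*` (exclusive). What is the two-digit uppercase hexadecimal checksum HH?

XOR the ASCII codes of the payload characters:
  'G' = 0x47 → acc = 0x47
  'P' = 0x50 → acc = 0x17
  'G' = 0x47 → acc = 0x50
  'L' = 0x4C → acc = 0x1C
  'L' = 0x4C → acc = 0x50
  ',' = 0x2C → acc = 0x7C
  '4' = 0x34 → acc = 0x48
  '6' = 0x36 → acc = 0x7E
  '5' = 0x35 → acc = 0x4B
  ',' = 0x2C → acc = 0x67
  '9' = 0x39 → acc = 0x5E
  '7' = 0x37 → acc = 0x69
Checksum = 0x69.

69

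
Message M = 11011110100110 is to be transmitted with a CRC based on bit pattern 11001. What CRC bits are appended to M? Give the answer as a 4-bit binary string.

0011

Append 4 zeros: 110111101001100000. Divide by 11001 (XOR where the leading bit is 1):
  pos 0: 11011 XOR 11001 = 00010
  pos 3: 10110 XOR 11001 = 01111
  pos 4: 11111 XOR 11001 = 00110
  pos 6: 11000 XOR 11001 = 00001
  pos 10: 11100 XOR 11001 = 00101
  pos 12: 10100 XOR 11001 = 01101
  pos 13: 11010 XOR 11001 = 00011
Remainder (last 4 bits) = 0011. This is the CRC / FCS.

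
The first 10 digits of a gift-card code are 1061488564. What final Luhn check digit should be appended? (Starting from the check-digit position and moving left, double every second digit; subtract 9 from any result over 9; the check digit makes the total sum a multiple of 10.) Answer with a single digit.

7

Partial digits right→left: 4 6 5 8 8 4 1 6 0 1
Double every second digit counting from the check-digit position (so the 1st, 3rd, 5th, ... of the partial from the right).
  doubled (with −9 where >9): 8 1 7 2 0 → sum 18
  kept as-is: 6 8 4 6 1 → sum 25
Total = 18 + 25 = 43.
Check digit = (10 − (43 mod 10)) mod 10 = 7.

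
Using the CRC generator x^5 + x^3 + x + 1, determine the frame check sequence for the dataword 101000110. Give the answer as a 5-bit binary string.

00011

Append 5 zeros: 10100011000000. Divide by 101011 (XOR where the leading bit is 1):
  pos 0: 101000 XOR 101011 = 000011
  pos 4: 111100 XOR 101011 = 010111
  pos 5: 101110 XOR 101011 = 000101
  pos 8: 101000 XOR 101011 = 000011
Remainder (last 5 bits) = 00011. This is the CRC / FCS.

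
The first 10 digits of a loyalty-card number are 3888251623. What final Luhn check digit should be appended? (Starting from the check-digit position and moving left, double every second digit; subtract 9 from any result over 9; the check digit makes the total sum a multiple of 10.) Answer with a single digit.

Partial digits right→left: 3 2 6 1 5 2 8 8 8 3
Double every second digit counting from the check-digit position (so the 1st, 3rd, 5th, ... of the partial from the right).
  doubled (with −9 where >9): 6 3 1 7 7 → sum 24
  kept as-is: 2 1 2 8 3 → sum 16
Total = 24 + 16 = 40.
Check digit = (10 − (40 mod 10)) mod 10 = 0.

0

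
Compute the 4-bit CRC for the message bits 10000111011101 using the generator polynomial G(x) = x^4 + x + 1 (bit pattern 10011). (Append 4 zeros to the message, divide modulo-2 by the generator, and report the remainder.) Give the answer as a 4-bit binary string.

0011

Append 4 zeros: 100001110111010000. Divide by 10011 (XOR where the leading bit is 1):
  pos 0: 10000 XOR 10011 = 00011
  pos 3: 11111 XOR 10011 = 01100
  pos 4: 11000 XOR 10011 = 01011
  pos 5: 10111 XOR 10011 = 00100
  pos 7: 10011 XOR 10011 = 00000
  pos 13: 10000 XOR 10011 = 00011
Remainder (last 4 bits) = 0011. This is the CRC / FCS.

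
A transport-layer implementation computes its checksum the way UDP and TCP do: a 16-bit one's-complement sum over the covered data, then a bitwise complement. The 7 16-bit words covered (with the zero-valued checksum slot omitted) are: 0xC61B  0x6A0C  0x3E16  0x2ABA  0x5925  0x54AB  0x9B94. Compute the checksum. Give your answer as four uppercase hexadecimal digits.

One's-complement addition (fold any carry out of bit 15 back into bit 0):
  0xC61B + 0x6A0C = 0x13027 → wrap carry → 0x3028
  0x3028 + 0x3E16 = 0x06E3E
  0x6E3E + 0x2ABA = 0x098F8
  0x98F8 + 0x5925 = 0x0F21D
  0xF21D + 0x54AB = 0x146C8 → wrap carry → 0x46C9
  0x46C9 + 0x9B94 = 0x0E25D
One's-complement sum = 0xE25D.
Checksum = ~0xE25D & 0xFFFF = 0x1DA2.

1DA2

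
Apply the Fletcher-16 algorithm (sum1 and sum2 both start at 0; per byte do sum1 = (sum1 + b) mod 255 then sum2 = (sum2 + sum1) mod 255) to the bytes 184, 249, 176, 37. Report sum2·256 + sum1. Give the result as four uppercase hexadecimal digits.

5788

Running sums (mod 255):
  after byte 0 (184): sum1=184, sum2=184
  after byte 1 (249): sum1=178, sum2=107
  after byte 2 (176): sum1=99, sum2=206
  after byte 3 (37): sum1=136, sum2=87
Checksum = sum2·256 + sum1 = 87·256 + 136 = 22408 = 0x5788.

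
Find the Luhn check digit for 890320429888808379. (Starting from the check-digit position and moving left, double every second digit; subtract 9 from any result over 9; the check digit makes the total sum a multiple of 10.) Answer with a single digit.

8

Partial digits right→left: 9 7 3 8 0 8 8 8 8 9 2 4 0 2 3 0 9 8
Double every second digit counting from the check-digit position (so the 1st, 3rd, 5th, ... of the partial from the right).
  doubled (with −9 where >9): 9 6 0 7 7 4 0 6 9 → sum 48
  kept as-is: 7 8 8 8 9 4 2 0 8 → sum 54
Total = 48 + 54 = 102.
Check digit = (10 − (102 mod 10)) mod 10 = 8.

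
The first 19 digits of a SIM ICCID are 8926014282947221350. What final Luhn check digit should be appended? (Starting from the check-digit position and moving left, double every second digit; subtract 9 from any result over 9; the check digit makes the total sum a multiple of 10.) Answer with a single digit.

Partial digits right→left: 0 5 3 1 2 2 7 4 9 2 8 2 4 1 0 6 2 9 8
Double every second digit counting from the check-digit position (so the 1st, 3rd, 5th, ... of the partial from the right).
  doubled (with −9 where >9): 0 6 4 5 9 7 8 0 4 7 → sum 50
  kept as-is: 5 1 2 4 2 2 1 6 9 → sum 32
Total = 50 + 32 = 82.
Check digit = (10 − (82 mod 10)) mod 10 = 8.

8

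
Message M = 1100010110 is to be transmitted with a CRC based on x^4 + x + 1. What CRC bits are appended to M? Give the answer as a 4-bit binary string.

Append 4 zeros: 11000101100000. Divide by 10011 (XOR where the leading bit is 1):
  pos 0: 11000 XOR 10011 = 01011
  pos 1: 10111 XOR 10011 = 00100
  pos 3: 10001 XOR 10011 = 00010
  pos 6: 10100 XOR 10011 = 00111
  pos 8: 11100 XOR 10011 = 01111
  pos 9: 11110 XOR 10011 = 01101
Remainder (last 4 bits) = 1101. This is the CRC / FCS.

1101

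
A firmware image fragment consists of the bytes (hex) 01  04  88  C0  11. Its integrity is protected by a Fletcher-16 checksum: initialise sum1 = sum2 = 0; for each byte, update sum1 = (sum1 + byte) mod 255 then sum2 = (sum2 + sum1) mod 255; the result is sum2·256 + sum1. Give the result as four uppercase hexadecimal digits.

Running sums (mod 255):
  after byte 0 (01): sum1=1, sum2=1
  after byte 1 (04): sum1=5, sum2=6
  after byte 2 (88): sum1=141, sum2=147
  after byte 3 (C0): sum1=78, sum2=225
  after byte 4 (11): sum1=95, sum2=65
Checksum = sum2·256 + sum1 = 65·256 + 95 = 16735 = 0x415F.

415F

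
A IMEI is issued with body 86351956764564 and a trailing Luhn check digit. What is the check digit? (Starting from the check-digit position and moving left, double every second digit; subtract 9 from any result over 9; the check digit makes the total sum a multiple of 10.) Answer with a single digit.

Partial digits right→left: 4 6 5 4 6 7 6 5 9 1 5 3 6 8
Double every second digit counting from the check-digit position (so the 1st, 3rd, 5th, ... of the partial from the right).
  doubled (with −9 where >9): 8 1 3 3 9 1 3 → sum 28
  kept as-is: 6 4 7 5 1 3 8 → sum 34
Total = 28 + 34 = 62.
Check digit = (10 − (62 mod 10)) mod 10 = 8.

8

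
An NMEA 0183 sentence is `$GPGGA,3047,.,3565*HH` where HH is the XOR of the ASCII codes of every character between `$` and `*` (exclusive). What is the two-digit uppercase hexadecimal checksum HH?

XOR the ASCII codes of the payload characters:
  'G' = 0x47 → acc = 0x47
  'P' = 0x50 → acc = 0x17
  'G' = 0x47 → acc = 0x50
  'G' = 0x47 → acc = 0x17
  'A' = 0x41 → acc = 0x56
  ',' = 0x2C → acc = 0x7A
  '3' = 0x33 → acc = 0x49
  '0' = 0x30 → acc = 0x79
  '4' = 0x34 → acc = 0x4D
  '7' = 0x37 → acc = 0x7A
  ',' = 0x2C → acc = 0x56
  '.' = 0x2E → acc = 0x78
  ',' = 0x2C → acc = 0x54
  '3' = 0x33 → acc = 0x67
  '5' = 0x35 → acc = 0x52
  '6' = 0x36 → acc = 0x64
  '5' = 0x35 → acc = 0x51
Checksum = 0x51.

51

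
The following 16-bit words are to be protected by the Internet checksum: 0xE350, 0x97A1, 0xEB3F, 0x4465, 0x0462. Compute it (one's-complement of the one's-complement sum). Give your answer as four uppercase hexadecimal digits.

One's-complement addition (fold any carry out of bit 15 back into bit 0):
  0xE350 + 0x97A1 = 0x17AF1 → wrap carry → 0x7AF2
  0x7AF2 + 0xEB3F = 0x16631 → wrap carry → 0x6632
  0x6632 + 0x4465 = 0x0AA97
  0xAA97 + 0x0462 = 0x0AEF9
One's-complement sum = 0xAEF9.
Checksum = ~0xAEF9 & 0xFFFF = 0x5106.

5106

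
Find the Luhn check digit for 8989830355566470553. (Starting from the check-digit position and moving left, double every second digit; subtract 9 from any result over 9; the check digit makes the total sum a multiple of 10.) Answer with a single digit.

Partial digits right→left: 3 5 5 0 7 4 6 6 5 5 5 3 0 3 8 9 8 9 8
Double every second digit counting from the check-digit position (so the 1st, 3rd, 5th, ... of the partial from the right).
  doubled (with −9 where >9): 6 1 5 3 1 1 0 7 7 7 → sum 38
  kept as-is: 5 0 4 6 5 3 3 9 9 → sum 44
Total = 38 + 44 = 82.
Check digit = (10 − (82 mod 10)) mod 10 = 8.

8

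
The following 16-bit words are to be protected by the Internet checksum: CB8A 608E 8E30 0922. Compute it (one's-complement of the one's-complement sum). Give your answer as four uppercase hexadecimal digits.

3C94

One's-complement addition (fold any carry out of bit 15 back into bit 0):
  0xCB8A + 0x608E = 0x12C18 → wrap carry → 0x2C19
  0x2C19 + 0x8E30 = 0x0BA49
  0xBA49 + 0x0922 = 0x0C36B
One's-complement sum = 0xC36B.
Checksum = ~0xC36B & 0xFFFF = 0x3C94.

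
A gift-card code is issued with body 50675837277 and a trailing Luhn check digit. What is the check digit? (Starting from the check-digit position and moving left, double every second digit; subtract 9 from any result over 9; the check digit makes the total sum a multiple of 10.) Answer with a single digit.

1

Partial digits right→left: 7 7 2 7 3 8 5 7 6 0 5
Double every second digit counting from the check-digit position (so the 1st, 3rd, 5th, ... of the partial from the right).
  doubled (with −9 where >9): 5 4 6 1 3 1 → sum 20
  kept as-is: 7 7 8 7 0 → sum 29
Total = 20 + 29 = 49.
Check digit = (10 − (49 mod 10)) mod 10 = 1.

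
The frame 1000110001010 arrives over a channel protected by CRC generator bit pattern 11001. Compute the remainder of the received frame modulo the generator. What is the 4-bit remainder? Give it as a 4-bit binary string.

Modulo-2 division of 1000110001010 by 11001:
  pos 0: 10001 XOR 11001 = 01000
  pos 1: 10001 XOR 11001 = 01000
  pos 2: 10000 XOR 11001 = 01001
  pos 3: 10010 XOR 11001 = 01011
  pos 4: 10110 XOR 11001 = 01111
  pos 5: 11111 XOR 11001 = 00110
  pos 7: 11001 XOR 11001 = 00000
Remainder = 0000 (zero — the frame passes the CRC check).

0000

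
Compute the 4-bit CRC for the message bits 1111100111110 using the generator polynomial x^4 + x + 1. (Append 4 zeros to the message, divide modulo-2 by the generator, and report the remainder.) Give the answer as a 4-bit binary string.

0110

Append 4 zeros: 11111001111100000. Divide by 10011 (XOR where the leading bit is 1):
  pos 0: 11111 XOR 10011 = 01100
  pos 1: 11000 XOR 10011 = 01011
  pos 2: 10110 XOR 10011 = 00101
  pos 4: 10111 XOR 10011 = 00100
  pos 6: 10011 XOR 10011 = 00000
  pos 11: 10000 XOR 10011 = 00011
Remainder (last 4 bits) = 0110. This is the CRC / FCS.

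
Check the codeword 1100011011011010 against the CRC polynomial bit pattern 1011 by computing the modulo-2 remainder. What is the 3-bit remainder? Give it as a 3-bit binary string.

111

Modulo-2 division of 1100011011011010 by 1011:
  pos 0: 1100 XOR 1011 = 0111
  pos 1: 1110 XOR 1011 = 0101
  pos 2: 1011 XOR 1011 = 0000
  pos 6: 1011 XOR 1011 = 0000
  pos 11: 1101 XOR 1011 = 0110
  pos 12: 1100 XOR 1011 = 0111
Remainder = 111 (nonzero — an error is detected).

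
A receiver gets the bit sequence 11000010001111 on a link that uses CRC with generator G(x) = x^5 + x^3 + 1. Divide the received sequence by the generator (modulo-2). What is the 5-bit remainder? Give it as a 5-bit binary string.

01001

Modulo-2 division of 11000010001111 by 101001:
  pos 0: 110000 XOR 101001 = 011001
  pos 1: 110011 XOR 101001 = 011010
  pos 2: 110100 XOR 101001 = 011101
  pos 3: 111010 XOR 101001 = 010011
  pos 4: 100110 XOR 101001 = 001111
  pos 6: 111111 XOR 101001 = 010110
  pos 7: 101101 XOR 101001 = 000100
Remainder = 01001 (nonzero — an error is detected).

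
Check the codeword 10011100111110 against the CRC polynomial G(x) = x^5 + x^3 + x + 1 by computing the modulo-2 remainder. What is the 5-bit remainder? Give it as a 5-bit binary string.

Modulo-2 division of 10011100111110 by 101011:
  pos 0: 100111 XOR 101011 = 001100
  pos 2: 110000 XOR 101011 = 011011
  pos 3: 110111 XOR 101011 = 011100
  pos 4: 111001 XOR 101011 = 010010
  pos 5: 100101 XOR 101011 = 001110
  pos 7: 111011 XOR 101011 = 010000
  pos 8: 100000 XOR 101011 = 001011
Remainder = 01011 (nonzero — an error is detected).

01011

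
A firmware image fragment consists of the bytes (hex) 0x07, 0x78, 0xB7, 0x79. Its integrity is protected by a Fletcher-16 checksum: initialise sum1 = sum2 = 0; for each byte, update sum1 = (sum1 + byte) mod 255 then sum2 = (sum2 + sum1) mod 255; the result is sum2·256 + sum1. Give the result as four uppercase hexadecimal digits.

6EB0

Running sums (mod 255):
  after byte 0 (0x07): sum1=7, sum2=7
  after byte 1 (0x78): sum1=127, sum2=134
  after byte 2 (0xB7): sum1=55, sum2=189
  after byte 3 (0x79): sum1=176, sum2=110
Checksum = sum2·256 + sum1 = 110·256 + 176 = 28336 = 0x6EB0.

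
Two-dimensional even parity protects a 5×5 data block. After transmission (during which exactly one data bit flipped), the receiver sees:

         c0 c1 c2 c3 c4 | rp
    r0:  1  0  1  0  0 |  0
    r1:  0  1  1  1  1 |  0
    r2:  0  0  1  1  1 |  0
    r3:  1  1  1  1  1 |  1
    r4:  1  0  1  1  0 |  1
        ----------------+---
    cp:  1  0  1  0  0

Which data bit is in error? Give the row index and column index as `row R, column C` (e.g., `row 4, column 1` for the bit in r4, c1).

Recompute each row's even parity and compare to rp:
  r0: data parity 0, sent rp 0 → ok
  r1: data parity 0, sent rp 0 → ok
  r2: data parity 1, sent rp 0 → mismatch
  r3: data parity 1, sent rp 1 → ok
  r4: data parity 1, sent rp 1 → ok
Recompute each column's even parity and compare to cp:
  c0: data parity 1, sent cp 1 → ok
  c1: data parity 0, sent cp 0 → ok
  c2: data parity 1, sent cp 1 → ok
  c3: data parity 0, sent cp 0 → ok
  c4: data parity 1, sent cp 0 → mismatch
Exactly one row (r2) and one column (c4) fail → the flipped bit is at their intersection.

row 2, column 4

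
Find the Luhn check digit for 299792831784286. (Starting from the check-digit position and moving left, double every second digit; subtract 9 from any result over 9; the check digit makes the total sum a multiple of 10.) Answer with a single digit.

Partial digits right→left: 6 8 2 4 8 7 1 3 8 2 9 7 9 9 2
Double every second digit counting from the check-digit position (so the 1st, 3rd, 5th, ... of the partial from the right).
  doubled (with −9 where >9): 3 4 7 2 7 9 9 4 → sum 45
  kept as-is: 8 4 7 3 2 7 9 → sum 40
Total = 45 + 40 = 85.
Check digit = (10 − (85 mod 10)) mod 10 = 5.

5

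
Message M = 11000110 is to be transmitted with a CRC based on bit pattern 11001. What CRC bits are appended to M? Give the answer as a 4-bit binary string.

Append 4 zeros: 110001100000. Divide by 11001 (XOR where the leading bit is 1):
  pos 0: 11000 XOR 11001 = 00001
  pos 4: 11100 XOR 11001 = 00101
  pos 6: 10100 XOR 11001 = 01101
  pos 7: 11010 XOR 11001 = 00011
Remainder (last 4 bits) = 0011. This is the CRC / FCS.

0011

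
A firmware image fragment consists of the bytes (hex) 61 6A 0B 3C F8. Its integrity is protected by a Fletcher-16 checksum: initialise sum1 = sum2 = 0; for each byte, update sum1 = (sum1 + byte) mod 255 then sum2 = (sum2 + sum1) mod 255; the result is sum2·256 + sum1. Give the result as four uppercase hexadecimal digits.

Running sums (mod 255):
  after byte 0 (61): sum1=97, sum2=97
  after byte 1 (6A): sum1=203, sum2=45
  after byte 2 (0B): sum1=214, sum2=4
  after byte 3 (3C): sum1=19, sum2=23
  after byte 4 (F8): sum1=12, sum2=35
Checksum = sum2·256 + sum1 = 35·256 + 12 = 8972 = 0x230C.

230C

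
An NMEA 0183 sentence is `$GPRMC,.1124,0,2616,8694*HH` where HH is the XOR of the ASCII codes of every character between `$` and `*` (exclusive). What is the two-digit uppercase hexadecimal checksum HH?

53

XOR the ASCII codes of the payload characters:
  'G' = 0x47 → acc = 0x47
  'P' = 0x50 → acc = 0x17
  'R' = 0x52 → acc = 0x45
  'M' = 0x4D → acc = 0x08
  'C' = 0x43 → acc = 0x4B
  ',' = 0x2C → acc = 0x67
  '.' = 0x2E → acc = 0x49
  '1' = 0x31 → acc = 0x78
  '1' = 0x31 → acc = 0x49
  '2' = 0x32 → acc = 0x7B
  '4' = 0x34 → acc = 0x4F
  ',' = 0x2C → acc = 0x63
  '0' = 0x30 → acc = 0x53
  ',' = 0x2C → acc = 0x7F
  '2' = 0x32 → acc = 0x4D
  '6' = 0x36 → acc = 0x7B
  '1' = 0x31 → acc = 0x4A
  '6' = 0x36 → acc = 0x7C
  ',' = 0x2C → acc = 0x50
  '8' = 0x38 → acc = 0x68
  '6' = 0x36 → acc = 0x5E
  '9' = 0x39 → acc = 0x67
  '4' = 0x34 → acc = 0x53
Checksum = 0x53.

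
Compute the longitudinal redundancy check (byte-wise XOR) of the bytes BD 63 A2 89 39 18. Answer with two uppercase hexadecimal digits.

XOR the bytes together:
  start with 0xBD
  0xBD ⊕ 0x63 = 0xDE
  0xDE ⊕ 0xA2 = 0x7C
  0x7C ⊕ 0x89 = 0xF5
  0xF5 ⊕ 0x39 = 0xCC
  0xCC ⊕ 0x18 = 0xD4

D4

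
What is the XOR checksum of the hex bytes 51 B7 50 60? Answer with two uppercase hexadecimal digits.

XOR the bytes together:
  start with 0x51
  0x51 ⊕ 0xB7 = 0xE6
  0xE6 ⊕ 0x50 = 0xB6
  0xB6 ⊕ 0x60 = 0xD6

D6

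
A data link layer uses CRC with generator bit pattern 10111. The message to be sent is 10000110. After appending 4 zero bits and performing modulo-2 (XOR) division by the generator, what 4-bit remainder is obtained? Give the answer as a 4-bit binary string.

Append 4 zeros: 100001100000. Divide by 10111 (XOR where the leading bit is 1):
  pos 0: 10000 XOR 10111 = 00111
  pos 2: 11111 XOR 10111 = 01000
  pos 3: 10000 XOR 10111 = 00111
  pos 5: 11100 XOR 10111 = 01011
  pos 6: 10110 XOR 10111 = 00001
Remainder (last 4 bits) = 0010. This is the CRC / FCS.

0010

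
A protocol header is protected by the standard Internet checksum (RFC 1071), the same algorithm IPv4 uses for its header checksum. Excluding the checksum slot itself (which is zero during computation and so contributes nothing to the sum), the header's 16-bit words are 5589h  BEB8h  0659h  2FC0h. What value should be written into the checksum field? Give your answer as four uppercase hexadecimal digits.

One's-complement addition (fold any carry out of bit 15 back into bit 0):
  0x5589 + 0xBEB8 = 0x11441 → wrap carry → 0x1442
  0x1442 + 0x0659 = 0x01A9B
  0x1A9B + 0x2FC0 = 0x04A5B
One's-complement sum = 0x4A5B.
Checksum = ~0x4A5B & 0xFFFF = 0xB5A4.

B5A4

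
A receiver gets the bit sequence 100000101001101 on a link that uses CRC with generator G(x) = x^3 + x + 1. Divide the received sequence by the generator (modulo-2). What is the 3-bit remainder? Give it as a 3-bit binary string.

000

Modulo-2 division of 100000101001101 by 1011:
  pos 0: 1000 XOR 1011 = 0011
  pos 2: 1100 XOR 1011 = 0111
  pos 3: 1111 XOR 1011 = 0100
  pos 4: 1000 XOR 1011 = 0011
  pos 6: 1110 XOR 1011 = 0101
  pos 7: 1010 XOR 1011 = 0001
  pos 10: 1110 XOR 1011 = 0101
  pos 11: 1011 XOR 1011 = 0000
Remainder = 000 (zero — the frame passes the CRC check).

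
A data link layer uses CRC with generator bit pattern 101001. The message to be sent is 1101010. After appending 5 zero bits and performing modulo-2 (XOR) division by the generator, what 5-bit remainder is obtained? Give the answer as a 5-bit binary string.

10100

Append 5 zeros: 110101000000. Divide by 101001 (XOR where the leading bit is 1):
  pos 0: 110101 XOR 101001 = 011100
  pos 1: 111000 XOR 101001 = 010001
  pos 2: 100010 XOR 101001 = 001011
  pos 4: 101100 XOR 101001 = 000101
Remainder (last 5 bits) = 10100. This is the CRC / FCS.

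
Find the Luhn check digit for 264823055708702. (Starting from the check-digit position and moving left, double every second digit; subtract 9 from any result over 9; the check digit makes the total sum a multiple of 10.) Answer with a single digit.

7

Partial digits right→left: 2 0 7 8 0 7 5 5 0 3 2 8 4 6 2
Double every second digit counting from the check-digit position (so the 1st, 3rd, 5th, ... of the partial from the right).
  doubled (with −9 where >9): 4 5 0 1 0 4 8 4 → sum 26
  kept as-is: 0 8 7 5 3 8 6 → sum 37
Total = 26 + 37 = 63.
Check digit = (10 − (63 mod 10)) mod 10 = 7.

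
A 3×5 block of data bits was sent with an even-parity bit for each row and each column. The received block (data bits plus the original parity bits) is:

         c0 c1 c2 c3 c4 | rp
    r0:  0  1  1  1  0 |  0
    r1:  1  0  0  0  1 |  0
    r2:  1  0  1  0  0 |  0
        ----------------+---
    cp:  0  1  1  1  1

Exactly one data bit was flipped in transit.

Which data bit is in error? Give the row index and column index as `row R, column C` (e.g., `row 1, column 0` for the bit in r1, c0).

row 0, column 2

Recompute each row's even parity and compare to rp:
  r0: data parity 1, sent rp 0 → mismatch
  r1: data parity 0, sent rp 0 → ok
  r2: data parity 0, sent rp 0 → ok
Recompute each column's even parity and compare to cp:
  c0: data parity 0, sent cp 0 → ok
  c1: data parity 1, sent cp 1 → ok
  c2: data parity 0, sent cp 1 → mismatch
  c3: data parity 1, sent cp 1 → ok
  c4: data parity 1, sent cp 1 → ok
Exactly one row (r0) and one column (c2) fail → the flipped bit is at their intersection.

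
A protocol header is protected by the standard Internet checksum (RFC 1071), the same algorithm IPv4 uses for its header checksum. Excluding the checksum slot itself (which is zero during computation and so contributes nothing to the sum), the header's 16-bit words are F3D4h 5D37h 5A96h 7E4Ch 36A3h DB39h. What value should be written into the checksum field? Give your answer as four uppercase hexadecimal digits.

C433

One's-complement addition (fold any carry out of bit 15 back into bit 0):
  0xF3D4 + 0x5D37 = 0x1510B → wrap carry → 0x510C
  0x510C + 0x5A96 = 0x0ABA2
  0xABA2 + 0x7E4C = 0x129EE → wrap carry → 0x29EF
  0x29EF + 0x36A3 = 0x06092
  0x6092 + 0xDB39 = 0x13BCB → wrap carry → 0x3BCC
One's-complement sum = 0x3BCC.
Checksum = ~0x3BCC & 0xFFFF = 0xC433.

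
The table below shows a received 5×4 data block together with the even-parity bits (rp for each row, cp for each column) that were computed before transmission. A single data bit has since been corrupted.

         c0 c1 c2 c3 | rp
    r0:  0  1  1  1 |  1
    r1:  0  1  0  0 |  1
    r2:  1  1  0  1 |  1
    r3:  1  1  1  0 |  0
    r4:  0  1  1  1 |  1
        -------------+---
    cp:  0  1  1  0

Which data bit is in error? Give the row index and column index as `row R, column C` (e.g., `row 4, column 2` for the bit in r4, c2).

row 3, column 3

Recompute each row's even parity and compare to rp:
  r0: data parity 1, sent rp 1 → ok
  r1: data parity 1, sent rp 1 → ok
  r2: data parity 1, sent rp 1 → ok
  r3: data parity 1, sent rp 0 → mismatch
  r4: data parity 1, sent rp 1 → ok
Recompute each column's even parity and compare to cp:
  c0: data parity 0, sent cp 0 → ok
  c1: data parity 1, sent cp 1 → ok
  c2: data parity 1, sent cp 1 → ok
  c3: data parity 1, sent cp 0 → mismatch
Exactly one row (r3) and one column (c3) fail → the flipped bit is at their intersection.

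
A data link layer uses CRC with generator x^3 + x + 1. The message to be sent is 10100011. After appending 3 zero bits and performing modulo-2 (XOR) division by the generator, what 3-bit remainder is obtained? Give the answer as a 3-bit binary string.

100

Append 3 zeros: 10100011000. Divide by 1011 (XOR where the leading bit is 1):
  pos 0: 1010 XOR 1011 = 0001
  pos 3: 1001 XOR 1011 = 0010
  pos 5: 1010 XOR 1011 = 0001
Remainder (last 3 bits) = 100. This is the CRC / FCS.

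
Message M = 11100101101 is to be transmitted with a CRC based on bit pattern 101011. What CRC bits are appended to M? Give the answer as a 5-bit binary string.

11010

Append 5 zeros: 1110010110100000. Divide by 101011 (XOR where the leading bit is 1):
  pos 0: 111001 XOR 101011 = 010010
  pos 1: 100100 XOR 101011 = 001111
  pos 3: 111111 XOR 101011 = 010100
  pos 4: 101000 XOR 101011 = 000011
  pos 8: 111000 XOR 101011 = 010011
  pos 9: 100110 XOR 101011 = 001101
Remainder (last 5 bits) = 11010. This is the CRC / FCS.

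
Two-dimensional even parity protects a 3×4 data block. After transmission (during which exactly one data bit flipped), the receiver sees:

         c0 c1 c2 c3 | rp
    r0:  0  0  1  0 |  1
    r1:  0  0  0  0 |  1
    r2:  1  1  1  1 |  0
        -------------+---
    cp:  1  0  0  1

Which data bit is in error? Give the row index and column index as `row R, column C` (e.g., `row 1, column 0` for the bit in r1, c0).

Recompute each row's even parity and compare to rp:
  r0: data parity 1, sent rp 1 → ok
  r1: data parity 0, sent rp 1 → mismatch
  r2: data parity 0, sent rp 0 → ok
Recompute each column's even parity and compare to cp:
  c0: data parity 1, sent cp 1 → ok
  c1: data parity 1, sent cp 0 → mismatch
  c2: data parity 0, sent cp 0 → ok
  c3: data parity 1, sent cp 1 → ok
Exactly one row (r1) and one column (c1) fail → the flipped bit is at their intersection.

row 1, column 1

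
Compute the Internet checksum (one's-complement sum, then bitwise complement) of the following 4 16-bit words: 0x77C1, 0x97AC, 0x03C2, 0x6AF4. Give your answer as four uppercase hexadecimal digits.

One's-complement addition (fold any carry out of bit 15 back into bit 0):
  0x77C1 + 0x97AC = 0x10F6D → wrap carry → 0x0F6E
  0x0F6E + 0x03C2 = 0x01330
  0x1330 + 0x6AF4 = 0x07E24
One's-complement sum = 0x7E24.
Checksum = ~0x7E24 & 0xFFFF = 0x81DB.

81DB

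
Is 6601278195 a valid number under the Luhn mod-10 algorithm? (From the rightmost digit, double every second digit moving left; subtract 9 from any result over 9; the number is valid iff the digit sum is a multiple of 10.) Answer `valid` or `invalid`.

invalid

From the right, keep odd positions and double even positions (subtract 9 from any doubled value over 9):
  doubled (positions 2,4,...): 9 7 4 0 3 → sum 23
  kept (positions 1,3,...): 5 1 7 1 6 → sum 20
Total = 43.
43 mod 10 = 3, so the number is invalid.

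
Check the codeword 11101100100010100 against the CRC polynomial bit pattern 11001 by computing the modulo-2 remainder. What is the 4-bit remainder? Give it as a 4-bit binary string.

Modulo-2 division of 11101100100010100 by 11001:
  pos 0: 11101 XOR 11001 = 00100
  pos 2: 10010 XOR 11001 = 01011
  pos 3: 10110 XOR 11001 = 01111
  pos 4: 11111 XOR 11001 = 00110
  pos 6: 11000 XOR 11001 = 00001
  pos 10: 10101 XOR 11001 = 01100
  pos 11: 11000 XOR 11001 = 00001
Remainder = 0010 (nonzero — an error is detected).

0010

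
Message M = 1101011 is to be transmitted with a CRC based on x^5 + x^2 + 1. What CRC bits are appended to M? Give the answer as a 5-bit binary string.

Append 5 zeros: 110101100000. Divide by 100101 (XOR where the leading bit is 1):
  pos 0: 110101 XOR 100101 = 010000
  pos 1: 100001 XOR 100101 = 000100
  pos 4: 100000 XOR 100101 = 000101
Remainder (last 5 bits) = 10100. This is the CRC / FCS.

10100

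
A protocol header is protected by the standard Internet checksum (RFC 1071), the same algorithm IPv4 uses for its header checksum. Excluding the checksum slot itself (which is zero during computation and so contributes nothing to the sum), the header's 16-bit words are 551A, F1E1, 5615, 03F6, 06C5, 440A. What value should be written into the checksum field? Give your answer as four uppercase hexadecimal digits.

One's-complement addition (fold any carry out of bit 15 back into bit 0):
  0x551A + 0xF1E1 = 0x146FB → wrap carry → 0x46FC
  0x46FC + 0x5615 = 0x09D11
  0x9D11 + 0x03F6 = 0x0A107
  0xA107 + 0x06C5 = 0x0A7CC
  0xA7CC + 0x440A = 0x0EBD6
One's-complement sum = 0xEBD6.
Checksum = ~0xEBD6 & 0xFFFF = 0x1429.

1429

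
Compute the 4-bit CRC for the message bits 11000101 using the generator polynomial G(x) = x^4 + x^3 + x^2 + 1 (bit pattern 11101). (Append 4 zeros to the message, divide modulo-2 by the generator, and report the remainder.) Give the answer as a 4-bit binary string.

Append 4 zeros: 110001010000. Divide by 11101 (XOR where the leading bit is 1):
  pos 0: 11000 XOR 11101 = 00101
  pos 2: 10110 XOR 11101 = 01011
  pos 3: 10111 XOR 11101 = 01010
  pos 4: 10100 XOR 11101 = 01001
  pos 5: 10010 XOR 11101 = 01111
  pos 6: 11110 XOR 11101 = 00011
Remainder (last 4 bits) = 0110. This is the CRC / FCS.

0110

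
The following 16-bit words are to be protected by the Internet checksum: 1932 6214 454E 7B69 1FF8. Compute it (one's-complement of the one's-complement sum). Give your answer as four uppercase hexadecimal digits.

One's-complement addition (fold any carry out of bit 15 back into bit 0):
  0x1932 + 0x6214 = 0x07B46
  0x7B46 + 0x454E = 0x0C094
  0xC094 + 0x7B69 = 0x13BFD → wrap carry → 0x3BFE
  0x3BFE + 0x1FF8 = 0x05BF6
One's-complement sum = 0x5BF6.
Checksum = ~0x5BF6 & 0xFFFF = 0xA409.

A409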